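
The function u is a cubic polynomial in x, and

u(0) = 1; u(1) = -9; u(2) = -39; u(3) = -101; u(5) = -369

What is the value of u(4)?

-207

Write u(x) = ax³ + bx² + cx + d; the 5 given values yield a linear system in the 4 coefficients.
Solving, u(x) = -2x³ - 4x² - 4x + 1.
Then u(4) = -207.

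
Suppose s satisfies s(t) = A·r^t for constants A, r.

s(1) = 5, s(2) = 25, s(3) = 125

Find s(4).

Consecutive ratio: 25/5 = 5, and 125/25 = 5, so r = 5.
Then A·5^1 = 5 gives A = 1, and s(t) = 1·5^t.
s(4) = 1·5^4 = 625.

625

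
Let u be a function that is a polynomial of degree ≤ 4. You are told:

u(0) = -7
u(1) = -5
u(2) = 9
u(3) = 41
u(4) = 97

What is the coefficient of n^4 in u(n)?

Write u(n) = an^4 + bn³ + cn² + dn + e; the 5 given values yield a linear system in the 5 coefficients.
Solving, the leading coefficient vanishes, and u(n) = n³ + 3n² - 2n - 7.
The coefficient of n^4 is 0.

0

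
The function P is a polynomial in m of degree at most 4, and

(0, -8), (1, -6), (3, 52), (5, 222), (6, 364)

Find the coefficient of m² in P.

Write P(m) = am^4 + bm³ + cm² + dm + e; the 5 given values yield a linear system in the 5 coefficients.
Solving, the leading coefficient vanishes, and P(m) = m³ + 5m² - 4m - 8.
The coefficient of m² is 5.

5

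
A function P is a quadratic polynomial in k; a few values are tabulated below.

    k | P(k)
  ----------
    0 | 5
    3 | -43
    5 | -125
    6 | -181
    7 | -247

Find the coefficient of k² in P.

Write P(k) = ak² + bk + c; the 5 given values yield a linear system in the 3 coefficients.
Solving, P(k) = -5k² - k + 5.
The coefficient of k² is -5.

-5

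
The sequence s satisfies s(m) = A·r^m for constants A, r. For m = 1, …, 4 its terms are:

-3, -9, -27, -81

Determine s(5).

Consecutive ratio: -9/(-3) = 3, and -27/(-9) = 3, so r = 3.
Then A·3^1 = -3 gives A = -1, and s(m) = -1·3^m.
s(5) = -1·3^5 = -243.

-243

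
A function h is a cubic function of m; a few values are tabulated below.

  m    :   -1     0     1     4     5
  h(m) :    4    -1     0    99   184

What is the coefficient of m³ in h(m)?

1

Write h(m) = am³ + bm² + cm + d; the 5 given values yield a linear system in the 4 coefficients.
Solving, h(m) = m³ + 3m² - 3m - 1.
The coefficient of m³ is 1.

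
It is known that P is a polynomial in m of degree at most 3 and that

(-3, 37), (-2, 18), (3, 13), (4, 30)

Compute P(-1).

Write P(m) = am³ + bm² + cm + d; the 4 given values yield a linear system in the 4 coefficients.
Solving, the leading coefficient vanishes, and P(m) = 3m² - 4m - 2.
Then P(-1) = 5.

5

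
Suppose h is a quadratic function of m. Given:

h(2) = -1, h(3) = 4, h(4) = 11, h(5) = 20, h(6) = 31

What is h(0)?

First differences: 5, 7, 9, 11. Second differences: 2, 2, 2.
Level-2 differences are constant, so h has degree 2.
Fitting a degree-2 polynomial gives h(m) = m² - 5.
The constant term is h(0) = -5.

-5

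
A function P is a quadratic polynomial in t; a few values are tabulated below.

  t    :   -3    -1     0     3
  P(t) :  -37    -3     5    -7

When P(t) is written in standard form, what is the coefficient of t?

Write P(t) = at² + bt + c; the 4 given values yield a linear system in the 3 coefficients.
Solving, P(t) = -3t² + 5t + 5.
The coefficient of t is 5.

5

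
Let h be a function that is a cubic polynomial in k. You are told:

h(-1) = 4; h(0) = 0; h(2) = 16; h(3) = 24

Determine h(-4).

136

Write h(k) = ak³ + bk² + ck + d; the 4 given values yield a linear system in the 4 coefficients.
Solving, h(k) = -k³ + 5k² + 2k.
Then h(-4) = 136.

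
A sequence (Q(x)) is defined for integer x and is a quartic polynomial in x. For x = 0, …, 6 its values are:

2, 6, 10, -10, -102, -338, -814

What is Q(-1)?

-2

First differences: 4, 4, -20, -92, -236, -476. Second differences: 0, -24, -72, -144, -240. Third differences: -24, -48, -72, -96. Fourth differences: -24, -24, -24.
Level-4 differences are constant, so Q has degree 4.
Fitting a degree-4 polynomial gives Q(x) = -x^4 + 2x³ + x² + 2x + 2.
Then Q(-1) = -2.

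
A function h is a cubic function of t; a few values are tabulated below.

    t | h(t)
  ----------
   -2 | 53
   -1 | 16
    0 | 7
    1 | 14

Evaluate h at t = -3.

130

Write h(t) = at³ + bt² + ct + d; the 4 given values yield a linear system in the 4 coefficients.
Solving, h(t) = -2t³ + 8t² + t + 7.
Then h(-3) = 130.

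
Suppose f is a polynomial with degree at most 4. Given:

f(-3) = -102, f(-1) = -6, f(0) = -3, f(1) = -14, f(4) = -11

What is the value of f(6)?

Write f(n) = an^4 + bn³ + cn² + dn + e; the 5 given values yield a linear system in the 5 coefficients.
Solving, the leading coefficient vanishes, and f(n) = 2n³ - 7n² - 6n - 3.
Then f(6) = 141.

141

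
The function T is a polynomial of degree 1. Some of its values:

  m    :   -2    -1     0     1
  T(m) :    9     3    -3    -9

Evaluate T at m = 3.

-21

First differences: -6, -6, -6.
Level-1 differences are constant, so T has degree 1.
Fitting a degree-1 polynomial gives T(m) = -6m - 3.
Then T(3) = -21.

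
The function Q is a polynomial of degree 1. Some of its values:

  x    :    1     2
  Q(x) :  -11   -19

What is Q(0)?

Write Q(x) = ax + b; the 2 given values yield a linear system in the 2 coefficients.
Solving, Q(x) = -8x - 3.
The constant term is Q(0) = -3.

-3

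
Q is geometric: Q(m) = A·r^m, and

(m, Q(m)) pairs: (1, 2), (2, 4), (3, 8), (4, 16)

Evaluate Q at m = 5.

32

Consecutive ratio: 4/2 = 2, and 8/4 = 2, so r = 2.
Then A·2^1 = 2 gives A = 1, and Q(m) = 1·2^m.
Q(5) = 1·2^5 = 32.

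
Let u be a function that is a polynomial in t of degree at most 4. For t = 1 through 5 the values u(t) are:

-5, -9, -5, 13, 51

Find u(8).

345

Write u(t) = at^4 + bt³ + ct² + dt + e; the 5 given values yield a linear system in the 5 coefficients.
Solving, the leading coefficient vanishes, and u(t) = t³ - 2t² - 5t + 1.
Then u(8) = 345.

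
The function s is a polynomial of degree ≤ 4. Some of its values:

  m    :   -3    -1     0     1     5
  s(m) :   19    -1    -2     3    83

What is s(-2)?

6

Write s(m) = am^4 + bm³ + cm² + dm + e; the 5 given values yield a linear system in the 5 coefficients.
Solving, the top 2 coefficients vanish, and s(m) = 3m² + 2m - 2.
Then s(-2) = 6.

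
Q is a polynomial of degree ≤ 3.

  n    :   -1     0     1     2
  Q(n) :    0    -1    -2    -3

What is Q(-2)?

First differences: -1, -1, -1.
Level-1 differences are constant, so Q has degree 1.
Fitting a degree-1 polynomial gives Q(n) = -n - 1.
Then Q(-2) = 1.

1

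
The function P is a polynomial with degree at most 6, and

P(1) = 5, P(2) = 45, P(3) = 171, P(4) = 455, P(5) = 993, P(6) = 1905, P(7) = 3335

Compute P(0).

3

First differences: 40, 126, 284, 538, 912, 1430. Second differences: 86, 158, 254, 374, 518. Third differences: 72, 96, 120, 144. Fourth differences: 24, 24, 24.
Level-4 differences are constant, so P has degree 4.
Fitting a degree-4 polynomial gives P(n) = n^4 + 2n³ + 6n² - 7n + 3.
Then P(0) = 3.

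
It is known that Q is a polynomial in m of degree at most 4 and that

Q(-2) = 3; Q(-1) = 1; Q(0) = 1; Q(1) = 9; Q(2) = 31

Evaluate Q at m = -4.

-11

Write Q(m) = am^4 + bm³ + cm² + dm + e; the 5 given values yield a linear system in the 5 coefficients.
Solving, the leading coefficient vanishes, and Q(m) = m³ + 4m² + 3m + 1.
Then Q(-4) = -11.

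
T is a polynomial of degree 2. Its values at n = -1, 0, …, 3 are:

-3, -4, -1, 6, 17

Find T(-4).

24

First differences: -1, 3, 7, 11. Second differences: 4, 4, 4.
Level-2 differences are constant, so T has degree 2.
Fitting a degree-2 polynomial gives T(n) = 2n² + n - 4.
Then T(-4) = 24.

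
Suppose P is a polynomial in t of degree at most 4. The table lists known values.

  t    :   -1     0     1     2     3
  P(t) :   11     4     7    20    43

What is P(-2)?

28

First differences: -7, 3, 13, 23. Second differences: 10, 10, 10.
Level-2 differences are constant, so P has degree 2.
Fitting a degree-2 polynomial gives P(t) = 5t² - 2t + 4.
Then P(-2) = 28.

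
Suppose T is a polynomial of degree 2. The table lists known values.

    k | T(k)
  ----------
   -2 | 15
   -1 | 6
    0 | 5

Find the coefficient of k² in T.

Write T(k) = ak² + bk + c; the 3 given values yield a linear system in the 3 coefficients.
Solving, T(k) = 4k² + 3k + 5.
The coefficient of k² is 4.

4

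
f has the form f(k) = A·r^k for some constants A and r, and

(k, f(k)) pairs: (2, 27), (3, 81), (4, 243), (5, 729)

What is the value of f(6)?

Consecutive ratio: 81/27 = 3, and 243/81 = 3, so r = 3.
Then A·3^2 = 27 gives A = 3, and f(k) = 3·3^k.
f(6) = 3·3^6 = 2187.

2187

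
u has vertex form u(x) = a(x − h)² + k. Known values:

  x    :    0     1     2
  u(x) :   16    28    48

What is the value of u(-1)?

First differences 12, 20; second difference 8 = 2a, so a = 4.
Expanding, the x-coefficient is −2ah = -8h; matching it to the data gives h = -1, and then k = 12.
So u(x) = 4(x + 1)² + 12.
u(-1) = 4·0² + 12 = 12.

12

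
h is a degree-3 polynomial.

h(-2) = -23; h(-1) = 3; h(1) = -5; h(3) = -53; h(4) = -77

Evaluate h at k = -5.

Write h(k) = ak³ + bk² + ck + d; the 5 given values yield a linear system in the 4 coefficients.
Solving, h(k) = k³ - 8k² - 5k + 7.
Then h(-5) = -293.

-293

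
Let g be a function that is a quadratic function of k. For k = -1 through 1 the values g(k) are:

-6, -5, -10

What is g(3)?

Write g(k) = ak² + bk + c; the 3 given values yield a linear system in the 3 coefficients.
Solving, g(k) = -3k² - 2k - 5.
Then g(3) = -38.

-38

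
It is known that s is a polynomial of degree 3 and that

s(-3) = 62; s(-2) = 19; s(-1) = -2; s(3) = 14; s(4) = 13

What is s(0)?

Write s(x) = ax³ + bx² + cx + d; the 5 given values yield a linear system in the 4 coefficients.
Solving, s(x) = -x³ + 5x² + x - 7.
The constant term is s(0) = -7.

-7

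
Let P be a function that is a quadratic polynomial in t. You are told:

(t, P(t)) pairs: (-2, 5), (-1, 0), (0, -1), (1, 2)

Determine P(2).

First differences: -5, -1, 3. Second differences: 4, 4.
Level-2 differences are constant, so P has degree 2.
Fitting a degree-2 polynomial gives P(t) = 2t² + t - 1.
Then P(2) = 9.

9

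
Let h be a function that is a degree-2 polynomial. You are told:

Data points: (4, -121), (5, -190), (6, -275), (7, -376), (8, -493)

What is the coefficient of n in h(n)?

3

Write h(n) = an² + bn + c; the 5 given values yield a linear system in the 3 coefficients.
Solving, h(n) = -8n² + 3n - 5.
The coefficient of n is 3.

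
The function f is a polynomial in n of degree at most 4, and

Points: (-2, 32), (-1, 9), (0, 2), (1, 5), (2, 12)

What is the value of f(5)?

-3

First differences: -23, -7, 3, 7. Second differences: 16, 10, 4. Third differences: -6, -6.
Level-3 differences are constant, so f has degree 3.
Fitting a degree-3 polynomial gives f(n) = -n³ + 5n² - n + 2.
Then f(5) = -3.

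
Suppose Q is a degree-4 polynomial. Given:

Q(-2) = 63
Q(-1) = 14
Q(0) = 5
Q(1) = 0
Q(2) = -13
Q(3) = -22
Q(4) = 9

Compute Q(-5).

Write Q(k) = ak^4 + bk³ + ck² + dk + e; the 7 given values yield a linear system in the 5 coefficients.
Solving, Q(k) = k^4 - 4k³ + k² - 3k + 5.
Then Q(-5) = 1170.

1170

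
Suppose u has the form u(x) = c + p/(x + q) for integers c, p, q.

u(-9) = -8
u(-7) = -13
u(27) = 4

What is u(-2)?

62

(u(x) − c)(x + q) = p for each data point; the three points give a linear system in c and q, then p follows.
Solving: c = 2, q = 3, p = 60, so u(x) = 2 + 60/(x + 3).
Then u(-2) = 2 + 60/1 = 62.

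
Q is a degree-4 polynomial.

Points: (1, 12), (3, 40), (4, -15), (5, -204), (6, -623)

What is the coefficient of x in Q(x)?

Write Q(x) = ax^4 + bx³ + cx² + dx + e; the 5 given values yield a linear system in the 5 coefficients.
Solving, Q(x) = -x^4 + 2x³ + 6x² + 4x + 1.
The coefficient of x is 4.

4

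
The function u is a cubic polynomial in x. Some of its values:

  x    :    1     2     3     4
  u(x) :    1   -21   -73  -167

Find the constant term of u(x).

5

Write u(x) = ax³ + bx² + cx + d; the 4 given values yield a linear system in the 4 coefficients.
Solving, u(x) = -2x³ - 3x² + x + 5.
The constant term is u(0) = 5.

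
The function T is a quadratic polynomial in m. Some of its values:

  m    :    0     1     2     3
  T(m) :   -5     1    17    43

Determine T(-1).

-1

Write T(m) = am² + bm + c; the 4 given values yield a linear system in the 3 coefficients.
Solving, T(m) = 5m² + m - 5.
Then T(-1) = -1.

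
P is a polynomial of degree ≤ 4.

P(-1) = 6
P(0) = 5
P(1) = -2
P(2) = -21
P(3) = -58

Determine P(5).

First differences: -1, -7, -19, -37. Second differences: -6, -12, -18. Third differences: -6, -6.
Level-3 differences are constant, so P has degree 3.
Fitting a degree-3 polynomial gives P(n) = -n³ - 3n² - 3n + 5.
Then P(5) = -210.

-210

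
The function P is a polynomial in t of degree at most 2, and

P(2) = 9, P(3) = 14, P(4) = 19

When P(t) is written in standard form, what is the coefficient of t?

Write P(t) = at² + bt + c; the 3 given values yield a linear system in the 3 coefficients.
Solving, the leading coefficient vanishes, and P(t) = 5t - 1.
The coefficient of t is 5.

5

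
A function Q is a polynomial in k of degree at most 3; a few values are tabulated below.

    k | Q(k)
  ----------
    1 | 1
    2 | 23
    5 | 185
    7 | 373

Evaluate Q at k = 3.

Write Q(k) = ak³ + bk² + ck + d; the 4 given values yield a linear system in the 4 coefficients.
Solving, the leading coefficient vanishes, and Q(k) = 8k² - 2k - 5.
Then Q(3) = 61.

61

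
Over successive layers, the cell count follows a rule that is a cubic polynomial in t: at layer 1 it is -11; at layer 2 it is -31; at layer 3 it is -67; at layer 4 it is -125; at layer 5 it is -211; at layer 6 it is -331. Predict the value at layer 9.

-955

Write the value at t as T(t).
First differences: -20, -36, -58, -86, -120. Second differences: -16, -22, -28, -34. Third differences: -6, -6, -6.
Level-3 differences are constant, so T has degree 3.
Fitting a degree-3 polynomial gives T(t) = -t³ - 2t² - 7t - 1.
Then T(9) = -955.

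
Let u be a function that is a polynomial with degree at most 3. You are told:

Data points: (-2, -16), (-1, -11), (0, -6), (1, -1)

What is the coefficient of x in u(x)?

5

First differences: 5, 5, 5.
Level-1 differences are constant, so u has degree 1.
Fitting a degree-1 polynomial gives u(x) = 5x - 6.
The coefficient of x is 5.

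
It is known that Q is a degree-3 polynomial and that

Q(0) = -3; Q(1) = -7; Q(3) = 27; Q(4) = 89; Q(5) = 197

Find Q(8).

Write Q(m) = am³ + bm² + cm + d; the 5 given values yield a linear system in the 4 coefficients.
Solving, Q(m) = 2m³ - m² - 5m - 3.
Then Q(8) = 917.

917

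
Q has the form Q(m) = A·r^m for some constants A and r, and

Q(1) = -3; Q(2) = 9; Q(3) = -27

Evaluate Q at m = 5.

Consecutive ratio: 9/(-3) = -3, and -27/9 = -3, so r = -3.
Then A·(-3)^1 = -3 gives A = 1, and Q(m) = 1·(-3)^m.
Q(5) = 1·(-3)^5 = -243.

-243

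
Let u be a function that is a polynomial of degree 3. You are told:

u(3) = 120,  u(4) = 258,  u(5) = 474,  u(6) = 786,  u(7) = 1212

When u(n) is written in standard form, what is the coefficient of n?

Write u(n) = an³ + bn² + cn + d; the 5 given values yield a linear system in the 4 coefficients.
Solving, u(n) = 3n³ + 3n² + 6n - 6.
The coefficient of n is 6.

6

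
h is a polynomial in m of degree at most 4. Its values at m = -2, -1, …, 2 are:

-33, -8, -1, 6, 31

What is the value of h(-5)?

-396

First differences: 25, 7, 7, 25. Second differences: -18, 0, 18. Third differences: 18, 18.
Level-3 differences are constant, so h has degree 3.
Fitting a degree-3 polynomial gives h(m) = 3m³ + 4m - 1.
Then h(-5) = -396.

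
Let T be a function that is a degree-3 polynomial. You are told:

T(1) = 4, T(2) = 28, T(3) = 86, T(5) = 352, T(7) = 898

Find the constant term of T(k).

Write T(k) = ak³ + bk² + ck + d; the 5 given values yield a linear system in the 4 coefficients.
Solving, T(k) = 2k³ + 5k² - 5k + 2.
The constant term is T(0) = 2.

2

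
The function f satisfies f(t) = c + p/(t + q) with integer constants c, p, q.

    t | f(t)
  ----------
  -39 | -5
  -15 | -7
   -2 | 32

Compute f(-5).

(f(t) − c)(t + q) = p for each data point; the three points give a linear system in c and q, then p follows.
Solving: c = -4, q = 3, p = 36, so f(t) = -4 + 36/(t + 3).
Then f(-5) = -4 + 36/(-2) = -22.

-22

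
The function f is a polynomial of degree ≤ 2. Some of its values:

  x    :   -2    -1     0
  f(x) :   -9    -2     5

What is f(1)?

First differences: 7, 7.
Level-1 differences are constant, so f has degree 1.
Extending the table by one column gives the next first difference 7, so f(1) = 5 + 7 = 12.

12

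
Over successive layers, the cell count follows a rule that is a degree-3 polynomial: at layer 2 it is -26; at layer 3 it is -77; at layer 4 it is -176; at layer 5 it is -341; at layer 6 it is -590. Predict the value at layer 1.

-5

Write the value at k as f(k).
First differences: -51, -99, -165, -249. Second differences: -48, -66, -84. Third differences: -18, -18.
Level-3 differences are constant, so f has degree 3.
Fitting a degree-3 polynomial gives f(k) = -3k³ + 3k² - 9k + 4.
Then f(1) = -5.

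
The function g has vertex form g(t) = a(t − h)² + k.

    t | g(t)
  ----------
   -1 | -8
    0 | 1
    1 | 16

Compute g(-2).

First differences 9, 15; second difference 6 = 2a, so a = 3.
Expanding, the t-coefficient is −2ah = -6h; matching it to the data gives h = -2, and then k = -11.
So g(t) = 3(t + 2)² − 11.
g(-2) = 3·0² − 11 = -11.

-11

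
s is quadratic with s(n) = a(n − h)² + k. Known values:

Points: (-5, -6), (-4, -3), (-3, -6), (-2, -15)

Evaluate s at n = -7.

-30

First differences 3, -3, -9; second difference -6 = 2a, so a = -3.
Expanding, the n-coefficient is −2ah = 6h; matching it to the data gives h = -4, and then k = -3.
So s(n) = -3(n + 4)² − 3.
s(-7) = -3·(-3)² − 3 = -30.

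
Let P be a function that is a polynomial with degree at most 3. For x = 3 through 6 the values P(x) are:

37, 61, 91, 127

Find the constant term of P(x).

1

First differences: 24, 30, 36. Second differences: 6, 6.
Level-2 differences are constant, so P has degree 2.
Fitting a degree-2 polynomial gives P(x) = 3x² + 3x + 1.
The constant term is P(0) = 1.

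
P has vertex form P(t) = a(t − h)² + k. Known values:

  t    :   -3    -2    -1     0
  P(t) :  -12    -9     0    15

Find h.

-3

First differences 3, 9, 15; second difference 6 = 2a, so a = 3.
Expanding, the t-coefficient is −2ah = -6h; matching it to the data gives h = -3, and then k = -12.
So P(t) = 3(t + 3)² − 12.
Hence h = -3.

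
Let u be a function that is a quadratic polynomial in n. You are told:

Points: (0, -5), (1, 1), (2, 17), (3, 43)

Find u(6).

181

First differences: 6, 16, 26. Second differences: 10, 10.
Level-2 differences are constant, so u has degree 2.
Fitting a degree-2 polynomial gives u(n) = 5n² + n - 5.
Then u(6) = 181.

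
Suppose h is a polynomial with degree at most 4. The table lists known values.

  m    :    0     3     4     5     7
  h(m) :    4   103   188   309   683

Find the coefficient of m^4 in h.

Write h(m) = am^4 + bm³ + cm² + dm + e; the 5 given values yield a linear system in the 5 coefficients.
Solving, the leading coefficient vanishes, and h(m) = m³ + 6m² + 6m + 4.
The coefficient of m^4 is 0.

0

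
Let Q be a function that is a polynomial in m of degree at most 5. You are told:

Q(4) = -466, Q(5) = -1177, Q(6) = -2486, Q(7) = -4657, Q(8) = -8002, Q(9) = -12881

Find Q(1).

-1

First differences: -711, -1309, -2171, -3345, -4879. Second differences: -598, -862, -1174, -1534. Third differences: -264, -312, -360. Fourth differences: -48, -48.
Level-4 differences are constant, so Q has degree 4.
Fitting a degree-4 polynomial gives Q(m) = -2m^4 + 3m² - 2.
Then Q(1) = -1.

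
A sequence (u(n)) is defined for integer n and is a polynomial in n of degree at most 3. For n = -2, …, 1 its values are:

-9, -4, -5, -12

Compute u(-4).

-37

First differences: 5, -1, -7. Second differences: -6, -6.
Level-2 differences are constant, so u has degree 2.
Fitting a degree-2 polynomial gives u(n) = -3n² - 4n - 5.
Then u(-4) = -37.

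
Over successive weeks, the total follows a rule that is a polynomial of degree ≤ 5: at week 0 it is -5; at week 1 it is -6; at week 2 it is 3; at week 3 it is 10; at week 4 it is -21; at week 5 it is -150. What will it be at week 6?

-461

Write the value at n as s(n).
First differences: -1, 9, 7, -31, -129. Second differences: 10, -2, -38, -98. Third differences: -12, -36, -60. Fourth differences: -24, -24.
Level-4 differences are constant, so s has degree 4.
Fitting a degree-4 polynomial gives s(n) = -n^4 + 4n³ - 4n - 5.
Then s(6) = -461.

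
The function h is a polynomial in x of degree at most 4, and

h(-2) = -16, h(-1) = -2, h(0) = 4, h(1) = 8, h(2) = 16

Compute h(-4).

First differences: 14, 6, 4, 8. Second differences: -8, -2, 4. Third differences: 6, 6.
Level-3 differences are constant, so h has degree 3.
Fitting a degree-3 polynomial gives h(x) = x³ - x² + 4x + 4.
Then h(-4) = -92.

-92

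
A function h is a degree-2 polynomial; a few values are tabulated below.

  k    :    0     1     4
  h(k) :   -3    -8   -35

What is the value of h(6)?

Write h(k) = ak² + bk + c; the 3 given values yield a linear system in the 3 coefficients.
Solving, h(k) = -k² - 4k - 3.
Then h(6) = -63.

-63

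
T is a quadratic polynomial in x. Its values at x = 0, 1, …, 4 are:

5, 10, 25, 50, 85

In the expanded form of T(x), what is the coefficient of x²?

First differences: 5, 15, 25, 35. Second differences: 10, 10, 10.
Level-2 differences are constant, so T has degree 2.
Fitting a degree-2 polynomial gives T(x) = 5x² + 5.
The coefficient of x² is 5.

5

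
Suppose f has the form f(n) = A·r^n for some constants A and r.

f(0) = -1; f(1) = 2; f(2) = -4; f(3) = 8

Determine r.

Consecutive ratio: 2/(-1) = -2, and -4/2 = -2, so r = -2.
Then A·(-2)^0 = -1 gives A = -1, and f(n) = -1·(-2)^n.

-2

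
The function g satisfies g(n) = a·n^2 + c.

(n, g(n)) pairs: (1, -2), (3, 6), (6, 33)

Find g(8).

61

From g(1) = -2 and g(3) = 6: 1a + c = -2 and 9a + c = 6.
Subtracting: 8a = 8, so a = 1; then c = -2 − 1·1 = -3.
So g(n) = 1n² − 3, and g(8) = 61.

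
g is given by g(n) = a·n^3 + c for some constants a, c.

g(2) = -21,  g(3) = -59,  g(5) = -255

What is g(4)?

From g(2) = -21 and g(3) = -59: 8a + c = -21 and 27a + c = -59.
Subtracting: 19a = -38, so a = -2; then c = -21 − (-2)·8 = -5.
So g(n) = -2n³ − 5, and g(4) = -133.

-133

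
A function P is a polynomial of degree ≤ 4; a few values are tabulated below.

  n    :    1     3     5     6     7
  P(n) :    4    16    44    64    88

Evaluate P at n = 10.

184

Write P(n) = an^4 + bn³ + cn² + dn + e; the 5 given values yield a linear system in the 5 coefficients.
Solving, the top 2 coefficients vanish, and P(n) = 2n² - 2n + 4.
Then P(10) = 184.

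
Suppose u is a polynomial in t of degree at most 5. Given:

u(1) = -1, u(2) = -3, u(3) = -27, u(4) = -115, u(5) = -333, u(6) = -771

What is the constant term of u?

First differences: -2, -24, -88, -218, -438. Second differences: -22, -64, -130, -220. Third differences: -42, -66, -90. Fourth differences: -24, -24.
Level-4 differences are constant, so u has degree 4.
Fitting a degree-4 polynomial gives u(t) = -t^4 + 3t³ - 4t² + 4t - 3.
The constant term is u(0) = -3.

-3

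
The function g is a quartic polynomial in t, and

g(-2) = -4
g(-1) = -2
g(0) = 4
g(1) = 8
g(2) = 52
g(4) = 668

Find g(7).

5702

Write g(t) = at^4 + bt³ + ct² + dt + e; the 6 given values yield a linear system in the 5 coefficients.
Solving, g(t) = 2t^4 + 3t³ - 3t² + 2t + 4.
Then g(7) = 5702.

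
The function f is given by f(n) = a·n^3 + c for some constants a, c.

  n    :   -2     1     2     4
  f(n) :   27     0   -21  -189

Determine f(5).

-372

From f(-2) = 27 and f(1) = 0: -8a + c = 27 and 1a + c = 0.
Subtracting: 9a = -27, so a = -3; then c = 27 − (-3)·(-8) = 3.
So f(n) = -3n³ + 3, and f(5) = -372.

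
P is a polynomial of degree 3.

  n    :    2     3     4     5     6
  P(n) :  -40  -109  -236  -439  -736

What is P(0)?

Write P(n) = an³ + bn² + cn + d; the 5 given values yield a linear system in the 4 coefficients.
Solving, P(n) = -3n³ - 2n² - 2n - 4.
The constant term is P(0) = -4.

-4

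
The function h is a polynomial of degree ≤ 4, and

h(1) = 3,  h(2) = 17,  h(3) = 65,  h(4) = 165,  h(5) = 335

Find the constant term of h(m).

5

First differences: 14, 48, 100, 170. Second differences: 34, 52, 70. Third differences: 18, 18.
Level-3 differences are constant, so h has degree 3.
Fitting a degree-3 polynomial gives h(m) = 3m³ - m² - 4m + 5.
The constant term is h(0) = 5.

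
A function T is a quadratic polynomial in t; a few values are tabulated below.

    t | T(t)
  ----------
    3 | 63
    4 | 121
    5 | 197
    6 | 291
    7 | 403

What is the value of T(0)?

-3

First differences: 58, 76, 94, 112. Second differences: 18, 18, 18.
Level-2 differences are constant, so T has degree 2.
Fitting a degree-2 polynomial gives T(t) = 9t² - 5t - 3.
Then T(0) = -3.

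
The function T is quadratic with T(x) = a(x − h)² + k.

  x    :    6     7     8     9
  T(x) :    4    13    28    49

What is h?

5

First differences 9, 15, 21; second difference 6 = 2a, so a = 3.
Expanding, the x-coefficient is −2ah = -6h; matching it to the data gives h = 5, and then k = 1.
So T(x) = 3(x − 5)² + 1.
Hence h = 5.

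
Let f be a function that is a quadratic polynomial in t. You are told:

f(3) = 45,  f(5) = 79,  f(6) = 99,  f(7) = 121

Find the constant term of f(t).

Write f(t) = at² + bt + c; the 4 given values yield a linear system in the 3 coefficients.
Solving, f(t) = t² + 9t + 9.
The constant term is f(0) = 9.

9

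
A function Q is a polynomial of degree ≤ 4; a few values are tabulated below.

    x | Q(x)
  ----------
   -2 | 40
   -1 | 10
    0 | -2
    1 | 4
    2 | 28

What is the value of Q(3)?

Write Q(x) = ax^4 + bx³ + cx² + dx + e; the 5 given values yield a linear system in the 5 coefficients.
Solving, the top 2 coefficients vanish, and Q(x) = 9x² - 3x - 2.
Then Q(3) = 70.

70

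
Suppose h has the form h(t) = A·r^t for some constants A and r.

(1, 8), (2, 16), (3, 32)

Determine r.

Consecutive ratio: 16/8 = 2, and 32/16 = 2, so r = 2.
Then A·2^1 = 8 gives A = 4, and h(t) = 4·2^t.

2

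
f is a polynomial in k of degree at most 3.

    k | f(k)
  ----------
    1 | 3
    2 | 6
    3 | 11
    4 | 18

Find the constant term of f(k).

First differences: 3, 5, 7. Second differences: 2, 2.
Level-2 differences are constant, so f has degree 2.
Fitting a degree-2 polynomial gives f(k) = k² + 2.
The constant term is f(0) = 2.

2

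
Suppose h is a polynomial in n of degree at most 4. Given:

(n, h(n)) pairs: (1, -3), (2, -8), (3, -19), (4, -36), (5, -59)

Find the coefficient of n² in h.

-3

First differences: -5, -11, -17, -23. Second differences: -6, -6, -6.
Level-2 differences are constant, so h has degree 2.
Fitting a degree-2 polynomial gives h(n) = -3n² + 4n - 4.
The coefficient of n² is -3.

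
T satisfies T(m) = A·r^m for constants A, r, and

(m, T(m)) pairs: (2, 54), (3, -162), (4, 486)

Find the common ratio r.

-3

Consecutive ratio: -162/54 = -3, and 486/(-162) = -3, so r = -3.
Then A·(-3)^2 = 54 gives A = 6, and T(m) = 6·(-3)^m.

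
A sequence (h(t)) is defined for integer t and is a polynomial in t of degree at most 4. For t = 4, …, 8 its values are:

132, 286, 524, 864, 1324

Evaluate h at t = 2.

4

First differences: 154, 238, 340, 460. Second differences: 84, 102, 120. Third differences: 18, 18.
Level-3 differences are constant, so h has degree 3.
Fitting a degree-3 polynomial gives h(t) = 3t³ - 3t² - 2t - 4.
Then h(2) = 4.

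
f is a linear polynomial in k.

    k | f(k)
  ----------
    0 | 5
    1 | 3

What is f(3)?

Write f(k) = ak + b; the 2 given values yield a linear system in the 2 coefficients.
Solving, f(k) = -2k + 5.
Then f(3) = -1.

-1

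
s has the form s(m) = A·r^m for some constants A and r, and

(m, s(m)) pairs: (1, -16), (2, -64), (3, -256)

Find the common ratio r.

4

Consecutive ratio: -64/(-16) = 4, and -256/(-64) = 4, so r = 4.
Then A·4^1 = -16 gives A = -4, and s(m) = -4·4^m.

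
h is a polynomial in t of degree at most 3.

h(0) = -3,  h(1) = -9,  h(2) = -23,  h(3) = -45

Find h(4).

-75

Write h(t) = at³ + bt² + ct + d; the 4 given values yield a linear system in the 4 coefficients.
Solving, the leading coefficient vanishes, and h(t) = -4t² - 2t - 3.
Then h(4) = -75.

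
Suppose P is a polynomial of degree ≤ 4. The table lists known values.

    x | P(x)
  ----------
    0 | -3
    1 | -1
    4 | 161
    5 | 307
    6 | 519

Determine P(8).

Write P(x) = ax^4 + bx³ + cx² + dx + e; the 5 given values yield a linear system in the 5 coefficients.
Solving, the leading coefficient vanishes, and P(x) = 2x³ + 3x² - 3x - 3.
Then P(8) = 1189.

1189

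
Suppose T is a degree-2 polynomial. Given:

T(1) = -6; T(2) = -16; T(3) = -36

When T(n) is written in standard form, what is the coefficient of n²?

-5

Write T(n) = an² + bn + c; the 3 given values yield a linear system in the 3 coefficients.
Solving, T(n) = -5n² + 5n - 6.
The coefficient of n² is -5.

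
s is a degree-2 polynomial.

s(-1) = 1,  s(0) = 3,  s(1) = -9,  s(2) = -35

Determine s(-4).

-89

Write s(x) = ax² + bx + c; the 4 given values yield a linear system in the 3 coefficients.
Solving, s(x) = -7x² - 5x + 3.
Then s(-4) = -89.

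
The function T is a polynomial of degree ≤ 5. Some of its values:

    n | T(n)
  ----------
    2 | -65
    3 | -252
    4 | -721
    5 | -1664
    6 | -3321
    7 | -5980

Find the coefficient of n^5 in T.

First differences: -187, -469, -943, -1657, -2659. Second differences: -282, -474, -714, -1002. Third differences: -192, -240, -288. Fourth differences: -48, -48.
Level-4 differences are constant, so T has degree 4.
Fitting a degree-4 polynomial gives T(n) = -2n^4 - 4n³ + 5n² - 6n - 9.
The coefficient of n^5 is 0.

0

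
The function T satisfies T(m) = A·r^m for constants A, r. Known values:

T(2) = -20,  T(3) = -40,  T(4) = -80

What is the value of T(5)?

Consecutive ratio: -40/(-20) = 2, and -80/(-40) = 2, so r = 2.
Then A·2^2 = -20 gives A = -5, and T(m) = -5·2^m.
T(5) = -5·2^5 = -160.

-160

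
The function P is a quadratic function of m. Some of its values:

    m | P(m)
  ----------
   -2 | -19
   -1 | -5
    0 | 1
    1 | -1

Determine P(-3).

-41

First differences: 14, 6, -2. Second differences: -8, -8.
Level-2 differences are constant, so P has degree 2.
Fitting a degree-2 polynomial gives P(m) = -4m² + 2m + 1.
Then P(-3) = -41.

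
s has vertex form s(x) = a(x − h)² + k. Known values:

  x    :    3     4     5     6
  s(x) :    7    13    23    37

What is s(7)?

55

First differences 6, 10, 14; second difference 4 = 2a, so a = 2.
Expanding, the x-coefficient is −2ah = -4h; matching it to the data gives h = 2, and then k = 5.
So s(x) = 2(x − 2)² + 5.
s(7) = 2·5² + 5 = 55.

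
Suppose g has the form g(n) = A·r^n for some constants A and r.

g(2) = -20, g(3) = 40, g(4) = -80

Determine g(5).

Consecutive ratio: 40/(-20) = -2, and -80/40 = -2, so r = -2.
Then A·(-2)^2 = -20 gives A = -5, and g(n) = -5·(-2)^n.
g(5) = -5·(-2)^5 = 160.

160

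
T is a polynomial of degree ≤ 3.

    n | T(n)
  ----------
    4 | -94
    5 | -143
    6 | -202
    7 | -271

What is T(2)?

-26

Write T(n) = an³ + bn² + cn + d; the 4 given values yield a linear system in the 4 coefficients.
Solving, the leading coefficient vanishes, and T(n) = -5n² - 4n + 2.
Then T(2) = -26.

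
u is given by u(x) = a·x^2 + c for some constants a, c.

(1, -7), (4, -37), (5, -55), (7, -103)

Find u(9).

From u(1) = -7 and u(4) = -37: 1a + c = -7 and 16a + c = -37.
Subtracting: 15a = -30, so a = -2; then c = -7 − (-2)·1 = -5.
So u(x) = -2x² − 5, and u(9) = -167.

-167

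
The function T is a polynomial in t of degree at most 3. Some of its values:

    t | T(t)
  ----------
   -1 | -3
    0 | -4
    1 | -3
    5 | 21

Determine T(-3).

5

Write T(t) = at³ + bt² + ct + d; the 4 given values yield a linear system in the 4 coefficients.
Solving, the leading coefficient vanishes, and T(t) = t² - 4.
Then T(-3) = 5.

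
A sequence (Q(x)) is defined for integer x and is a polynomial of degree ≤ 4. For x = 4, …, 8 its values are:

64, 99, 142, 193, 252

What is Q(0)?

4

Write Q(x) = ax^4 + bx³ + cx² + dx + e; the 5 given values yield a linear system in the 5 coefficients.
Solving, the top 2 coefficients vanish, and Q(x) = 4x² - x + 4.
The constant term is Q(0) = 4.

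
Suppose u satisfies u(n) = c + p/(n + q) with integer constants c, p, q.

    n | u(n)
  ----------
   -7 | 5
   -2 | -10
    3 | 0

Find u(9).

(u(n) − c)(n + q) = p for each data point; the three points give a linear system in c and q, then p follows.
Solving: c = 2, q = 3, p = -12, so u(n) = 2 − 12/(n + 3).
Then u(9) = 2 − 12/12 = 1.

1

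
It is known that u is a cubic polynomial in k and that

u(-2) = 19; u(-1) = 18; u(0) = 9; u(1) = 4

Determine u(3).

54

Write u(k) = ak³ + bk² + ck + d; the 4 given values yield a linear system in the 4 coefficients.
Solving, u(k) = 2k³ + 2k² - 9k + 9.
Then u(3) = 54.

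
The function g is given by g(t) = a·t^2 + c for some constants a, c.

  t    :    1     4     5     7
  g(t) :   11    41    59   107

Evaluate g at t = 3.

27

From g(1) = 11 and g(4) = 41: 1a + c = 11 and 16a + c = 41.
Subtracting: 15a = 30, so a = 2; then c = 11 − 2·1 = 9.
So g(t) = 2t² + 9, and g(3) = 27.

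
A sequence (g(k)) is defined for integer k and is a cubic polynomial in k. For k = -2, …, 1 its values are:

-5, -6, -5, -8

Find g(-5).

70

Write g(k) = ak³ + bk² + ck + d; the 4 given values yield a linear system in the 4 coefficients.
Solving, g(k) = -k³ - 2k² - 5.
Then g(-5) = 70.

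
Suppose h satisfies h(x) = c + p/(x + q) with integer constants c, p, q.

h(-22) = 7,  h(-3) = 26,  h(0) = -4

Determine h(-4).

(h(x) − c)(x + q) = p for each data point; the three points give a linear system in c and q, then p follows.
Solving: c = 6, q = 2, p = -20, so h(x) = 6 − 20/(x + 2).
Then h(-4) = 6 − 20/(-2) = 16.

16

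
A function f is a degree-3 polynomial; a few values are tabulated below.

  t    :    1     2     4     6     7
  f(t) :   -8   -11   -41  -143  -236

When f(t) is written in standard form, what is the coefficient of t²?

3

Write f(t) = at³ + bt² + ct + d; the 5 given values yield a linear system in the 4 coefficients.
Solving, f(t) = -t³ + 3t² - 5t - 5.
The coefficient of t² is 3.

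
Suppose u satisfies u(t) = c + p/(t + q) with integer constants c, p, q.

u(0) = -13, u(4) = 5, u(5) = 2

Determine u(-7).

(u(t) − c)(t + q) = p for each data point; the three points give a linear system in c and q, then p follows.
Solving: c = -4, q = -2, p = 18, so u(t) = -4 + 18/(t − 2).
Then u(-7) = -4 + 18/(-9) = -6.

-6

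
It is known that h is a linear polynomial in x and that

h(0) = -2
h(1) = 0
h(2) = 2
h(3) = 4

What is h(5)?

Write h(x) = ax + b; the 4 given values yield a linear system in the 2 coefficients.
Solving, h(x) = 2x - 2.
Then h(5) = 8.

8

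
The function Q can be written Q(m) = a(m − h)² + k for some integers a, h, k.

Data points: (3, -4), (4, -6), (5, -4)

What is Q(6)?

2

First differences -2, 2; second difference 4 = 2a, so a = 2.
Expanding, the m-coefficient is −2ah = -4h; matching it to the data gives h = 4, and then k = -6.
So Q(m) = 2(m − 4)² − 6.
Q(6) = 2·2² − 6 = 2.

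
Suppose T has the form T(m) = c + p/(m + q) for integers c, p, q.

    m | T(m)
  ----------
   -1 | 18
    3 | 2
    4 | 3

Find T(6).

4

(T(m) − c)(m + q) = p for each data point; the three points give a linear system in c and q, then p follows.
Solving: c = 6, q = 0, p = -12, so T(m) = 6 − 12/(m + 0).
Then T(6) = 6 − 12/6 = 4.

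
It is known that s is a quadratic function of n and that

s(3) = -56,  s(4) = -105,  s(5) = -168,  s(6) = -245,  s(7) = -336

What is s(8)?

-441

Write s(n) = an² + bn + c; the 5 given values yield a linear system in the 3 coefficients.
Solving, s(n) = -7n² + 7.
Then s(8) = -441.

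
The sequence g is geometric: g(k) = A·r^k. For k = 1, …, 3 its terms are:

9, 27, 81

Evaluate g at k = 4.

Consecutive ratio: 27/9 = 3, and 81/27 = 3, so r = 3.
Then A·3^1 = 9 gives A = 3, and g(k) = 3·3^k.
g(4) = 3·3^4 = 243.

243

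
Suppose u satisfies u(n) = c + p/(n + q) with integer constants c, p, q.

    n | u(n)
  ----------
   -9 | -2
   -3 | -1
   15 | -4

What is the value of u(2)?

9

(u(n) − c)(n + q) = p for each data point; the three points give a linear system in c and q, then p follows.
Solving: c = -3, q = -3, p = -12, so u(n) = -3 − 12/(n − 3).
Then u(2) = -3 − 12/(-1) = 9.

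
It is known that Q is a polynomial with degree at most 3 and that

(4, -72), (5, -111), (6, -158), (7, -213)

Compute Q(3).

Write Q(m) = am³ + bm² + cm + d; the 4 given values yield a linear system in the 4 coefficients.
Solving, the leading coefficient vanishes, and Q(m) = -4m² - 3m + 4.
Then Q(3) = -41.

-41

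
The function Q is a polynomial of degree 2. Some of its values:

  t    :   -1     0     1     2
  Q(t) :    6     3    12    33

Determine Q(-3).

First differences: -3, 9, 21. Second differences: 12, 12.
Level-2 differences are constant, so Q has degree 2.
Fitting a degree-2 polynomial gives Q(t) = 6t² + 3t + 3.
Then Q(-3) = 48.

48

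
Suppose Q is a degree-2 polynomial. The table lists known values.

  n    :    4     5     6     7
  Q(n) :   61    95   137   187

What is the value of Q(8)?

245

First differences: 34, 42, 50. Second differences: 8, 8.
Level-2 differences are constant, so Q has degree 2.
Extending the table by one column gives the next first difference 58, so Q(8) = 187 + 58 = 245.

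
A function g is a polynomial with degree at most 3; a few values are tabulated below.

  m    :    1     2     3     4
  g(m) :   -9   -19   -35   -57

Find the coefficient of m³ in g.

Write g(m) = am³ + bm² + cm + d; the 4 given values yield a linear system in the 4 coefficients.
Solving, the leading coefficient vanishes, and g(m) = -3m² - m - 5.
The coefficient of m³ is 0.

0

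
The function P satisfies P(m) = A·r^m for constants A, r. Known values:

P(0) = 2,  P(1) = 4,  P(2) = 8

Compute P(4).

Consecutive ratio: 4/2 = 2, and 8/4 = 2, so r = 2.
Then A·2^0 = 2 gives A = 2, and P(m) = 2·2^m.
P(4) = 2·2^4 = 32.

32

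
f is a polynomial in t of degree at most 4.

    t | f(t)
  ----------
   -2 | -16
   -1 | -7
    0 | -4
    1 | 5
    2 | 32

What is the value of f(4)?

188

First differences: 9, 3, 9, 27. Second differences: -6, 6, 18. Third differences: 12, 12.
Level-3 differences are constant, so f has degree 3.
Fitting a degree-3 polynomial gives f(t) = 2t³ + 3t² + 4t - 4.
Then f(4) = 188.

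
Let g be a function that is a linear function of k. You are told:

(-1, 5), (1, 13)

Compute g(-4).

-7

Write g(k) = ak + b; the 2 given values yield a linear system in the 2 coefficients.
Solving, g(k) = 4k + 9.
Then g(-4) = -7.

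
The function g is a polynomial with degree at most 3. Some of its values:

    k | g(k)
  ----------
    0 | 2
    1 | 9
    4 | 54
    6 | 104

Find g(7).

Write g(k) = ak³ + bk² + ck + d; the 4 given values yield a linear system in the 4 coefficients.
Solving, the leading coefficient vanishes, and g(k) = 2k² + 5k + 2.
Then g(7) = 135.

135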